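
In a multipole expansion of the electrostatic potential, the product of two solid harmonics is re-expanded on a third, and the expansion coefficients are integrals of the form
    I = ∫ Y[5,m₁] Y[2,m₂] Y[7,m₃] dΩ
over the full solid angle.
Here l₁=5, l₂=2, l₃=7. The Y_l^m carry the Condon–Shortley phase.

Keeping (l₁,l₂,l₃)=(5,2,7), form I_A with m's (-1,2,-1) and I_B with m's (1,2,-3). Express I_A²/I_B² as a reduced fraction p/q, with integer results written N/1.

1/3

l's match ⇒ only the (l;m) 3-j factors differ between A and B.
A: triangle coeff Δ(5,2,7) = 1/15015; Σ_t [0,0]: t=0:+1/414720 = 1/414720; (3j)²=2/429 [(5 2 7; -1 2 -1)], sign=+1
B: triangle coeff Δ(5,2,7) = 1/15015; Σ_t [0,0]: t=0:+1/414720 = 1/414720; (3j)²=2/143 [(5 2 7; 1 2 -3)], sign=+1
I_A²/I_B² = (2/429)/(2/143) = 1/3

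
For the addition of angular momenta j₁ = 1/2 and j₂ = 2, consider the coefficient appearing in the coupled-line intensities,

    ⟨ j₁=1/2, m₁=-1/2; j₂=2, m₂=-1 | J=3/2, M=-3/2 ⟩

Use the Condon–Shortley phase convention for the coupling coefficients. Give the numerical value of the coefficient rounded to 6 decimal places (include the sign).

triangle: 1!·0!·3!/5! = 6/120
(j±m)!: 0!·1!·1!·3!·0!·3! = 36
prefactor² = (2J+1)·Δ·N² = 36/5
  k=1: −1/(1!·0!·0!·0!·0!·3!) = -1/6
Σ = -1/6  ⇒  CG² = 36/5·(-1/6)² = 1/5
CG = −√(1/5) = -0.447214

-0.447214  (= −√(1/5))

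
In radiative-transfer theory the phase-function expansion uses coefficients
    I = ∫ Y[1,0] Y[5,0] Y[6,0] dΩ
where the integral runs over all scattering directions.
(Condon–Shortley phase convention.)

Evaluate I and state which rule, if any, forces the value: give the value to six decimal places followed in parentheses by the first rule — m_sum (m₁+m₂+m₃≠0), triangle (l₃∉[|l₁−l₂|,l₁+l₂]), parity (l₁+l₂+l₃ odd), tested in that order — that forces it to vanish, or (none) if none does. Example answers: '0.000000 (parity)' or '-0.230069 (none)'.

0.245154 (none)

Checks pass: Σm=0; 12 even; l₃=6∈[4,6].
(2·1+1)(2·5+1)(2·6+1) = 429
Δ: 0! 2! 10! / 13! → 1/858
sum: t=0:+1/14400 = 1/14400
3j²(1 5 6; 0 0 0) = Δ·Π!·Σ² = 6/143  (sign +1)
(m-triple is (0,0,0) — same symbol as above.)
combine: 4πI² = 429·6/143·6/143 = 108/143
take √, sign +1: I = 0.24515397
No selection rule forces the value: the integral is nonzero (none).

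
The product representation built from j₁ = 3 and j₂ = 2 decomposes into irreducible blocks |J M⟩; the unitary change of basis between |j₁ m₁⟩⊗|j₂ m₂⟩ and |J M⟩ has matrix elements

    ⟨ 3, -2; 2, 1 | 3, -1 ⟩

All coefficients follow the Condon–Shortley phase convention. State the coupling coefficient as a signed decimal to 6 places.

+0.500000

j₁+j₂−J=2  J+j₁−j₂=4  J−j₁+j₂=2  j₁+j₂+J+1=9
(j₁±m₁, j₂±m₂, J±M) = (1,5,3,1,2,4)
P² = 64
sum k=1..2:
  [1] −1/48 = -1/48
  [2] +1/12 = 1/12
S = 1/16
C² = P²·S² = 1/4 ; C = +0.500000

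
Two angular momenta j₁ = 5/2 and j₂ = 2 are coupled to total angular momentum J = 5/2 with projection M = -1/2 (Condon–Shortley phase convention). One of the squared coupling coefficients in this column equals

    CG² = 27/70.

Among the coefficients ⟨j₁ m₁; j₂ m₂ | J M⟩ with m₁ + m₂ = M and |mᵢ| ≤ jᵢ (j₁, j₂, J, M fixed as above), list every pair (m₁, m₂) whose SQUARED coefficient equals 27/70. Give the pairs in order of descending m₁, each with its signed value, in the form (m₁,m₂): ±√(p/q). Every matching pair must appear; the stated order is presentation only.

(3/2,-2): +√(27/70)

Admissible pairs with m₁+m₂ = M = -1/2: (-5/2,2), (-3/2,1), (-1/2,0), (1/2,-1), (3/2,-2)
  (m₁,m₂)=(3/2,-2): CG² = 27/70, CG = +√(27/70)   ← matches the target
  (m₁,m₂)=(1/2,-1): CG² = 0/1, CG = 0
  (m₁,m₂)=(-1/2,0): CG² = 8/35, CG = −√(8/35)
  (m₁,m₂)=(-3/2,1): CG² = 6/35, CG = +√(6/35)
  (m₁,m₂)=(-5/2,2): CG² = 3/14, CG = +√(3/14)
Pairs with CG² = 27/70: (3/2,-2): +√(27/70)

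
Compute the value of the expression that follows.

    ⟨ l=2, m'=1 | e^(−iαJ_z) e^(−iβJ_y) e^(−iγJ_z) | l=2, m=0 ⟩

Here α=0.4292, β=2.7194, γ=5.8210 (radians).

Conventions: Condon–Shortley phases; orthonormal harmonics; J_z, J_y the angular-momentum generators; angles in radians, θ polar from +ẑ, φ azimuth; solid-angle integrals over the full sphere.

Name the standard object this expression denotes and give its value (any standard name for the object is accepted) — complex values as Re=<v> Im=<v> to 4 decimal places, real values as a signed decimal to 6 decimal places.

This is a Wigner D-matrix element — the rotation-matrix element ⟨l m'| R(α,β,γ) |l m⟩ in the angular-momentum basis.
First d^2_{1,0}(β=2.7194), then the phase factors e^{-i(1)α} and e^{-i(0)γ}:
Half-angle: c=0.209532, s=0.977802. N=√(6·1·2·2)=4.898979
Admissible k: 0..1 (factorial args all ≥0)
  k=0: (−1)^1·4.8990/(2)·0.2095^3·0.9778^1 = -0.022033
  k=1: (−1)^2·4.8990/(2)·0.2095^1·0.9778^3 = +0.479820
d^2_{1,0}(2.7194) = -0.022033 +0.479820 = +0.457787
Phases: e^{-i·(1)·0.4292}=+0.909299-0.416143i, e^{-i·(0)·5.8210}=+1.000000+0.000000i ⇒ D=+0.416265-0.190505i

Wigner D-matrix element, Re=0.4163 Im=-0.1905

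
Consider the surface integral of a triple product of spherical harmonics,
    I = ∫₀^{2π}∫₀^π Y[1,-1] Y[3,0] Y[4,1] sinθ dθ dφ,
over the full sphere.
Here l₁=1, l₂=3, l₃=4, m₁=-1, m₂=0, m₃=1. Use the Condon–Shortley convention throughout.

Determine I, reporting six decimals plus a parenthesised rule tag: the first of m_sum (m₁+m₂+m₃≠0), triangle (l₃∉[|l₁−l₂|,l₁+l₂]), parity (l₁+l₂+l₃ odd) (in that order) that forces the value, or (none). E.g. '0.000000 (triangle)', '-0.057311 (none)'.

Checks pass: Σm=0; 8 even; l₃=4∈[2,4].
(2·1+1)(2·3+1)(2·4+1) = 189
Δ: 0! 2! 6! / 9! → 1/252
sum: t=0:+1/36 = 1/36
3j²(1 3 4; 0 0 0) = Δ·Π!·Σ² = 4/63  (sign +1)
sum: t=0:+1/72 = 1/72
3j²(1 3 4; -1 0 1) = Δ·Π!·Σ² = 5/126  (sign -1)
combine: 4πI² = 189·4/63·5/126 = 10/21
take √, sign -1: I = -0.19466390
No selection rule forces the value: the integral is nonzero (none).

-0.194664 (none)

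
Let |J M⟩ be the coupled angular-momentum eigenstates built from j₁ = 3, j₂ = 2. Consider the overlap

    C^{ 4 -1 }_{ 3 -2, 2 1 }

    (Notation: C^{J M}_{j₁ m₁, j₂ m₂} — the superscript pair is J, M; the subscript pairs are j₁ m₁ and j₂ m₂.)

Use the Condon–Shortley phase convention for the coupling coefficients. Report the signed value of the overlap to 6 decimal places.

−√(7/20) ≈ -0.591608

√[9·1!5!3!/10! · 1!5!3!1!3!5!] = √(6480/7)
  +(−1)^0/∏(0,1,5,3,0,0)! = 1/720  (running 1/720)
  +(−1)^1/∏(1,0,4,2,1,1)! = -1/48  (running -7/360)
⟨..|..⟩ = √(6480/7)·(-7/360) = -0.591608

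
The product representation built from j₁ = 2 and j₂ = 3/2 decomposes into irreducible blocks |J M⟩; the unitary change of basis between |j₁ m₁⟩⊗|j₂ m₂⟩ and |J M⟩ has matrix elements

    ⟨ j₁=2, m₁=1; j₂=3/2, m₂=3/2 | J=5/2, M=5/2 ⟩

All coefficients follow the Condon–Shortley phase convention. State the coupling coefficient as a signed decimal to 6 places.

triangle: 1!·3!·2!/7! = 12/5040
(j±m)!: 3!·1!·3!·0!·5!·0! = 4320
prefactor² = (2J+1)·Δ·N² = 432/7
  k=1: −1/(1!·0!·0!·2!·3!·0!) = -1/12
Σ = -1/12  ⇒  CG² = 432/7·(-1/12)² = 3/7
CG = −√(3/7) = -0.654654

-0.654654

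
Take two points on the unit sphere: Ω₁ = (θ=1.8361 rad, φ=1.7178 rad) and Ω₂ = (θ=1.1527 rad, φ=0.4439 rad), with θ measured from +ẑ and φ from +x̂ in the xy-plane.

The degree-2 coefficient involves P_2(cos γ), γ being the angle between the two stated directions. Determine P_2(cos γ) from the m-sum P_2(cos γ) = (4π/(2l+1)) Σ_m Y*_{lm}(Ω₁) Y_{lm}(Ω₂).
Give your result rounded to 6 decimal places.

-0.465553

Expand P_2 via completeness: Σ_{m} conj(Y_{2,m}) at Ω₁ times Y_{2,m} at Ω₂ —
  m=-2: (-0.34428 - 0.10424j) × (0.20360 - 0.25023j) = -0.09618 + 0.06493j  (running Σ = -0.09618 + 0.06493j)
  m=-1: (0.02863 - 0.19337j) × (0.25887 - 0.12311j) = -0.01639 - 0.05358j  (running Σ = -0.11257 + 0.01134j)
  m=0: (-0.25034 + 0.00000j) × (-0.15941 + 0.00000j) = 0.03991 + 0.00000j  (running Σ = -0.07267 + 0.01134j)
  m=1: (-0.02863 - 0.19337j) × (-0.25887 - 0.12311j) = -0.01639 + 0.05358j  (running Σ = -0.08906 + 0.06493j)
  m=2: (-0.34428 + 0.10424j) × (0.20360 + 0.25023j) = -0.09618 - 0.06493j  (running Σ = -0.18524 + 0.00000j)
Σ over m = -0.18524 + 0.00000j; ×(4π/5) → -0.46555 + 0.00000j. Real part: -0.465553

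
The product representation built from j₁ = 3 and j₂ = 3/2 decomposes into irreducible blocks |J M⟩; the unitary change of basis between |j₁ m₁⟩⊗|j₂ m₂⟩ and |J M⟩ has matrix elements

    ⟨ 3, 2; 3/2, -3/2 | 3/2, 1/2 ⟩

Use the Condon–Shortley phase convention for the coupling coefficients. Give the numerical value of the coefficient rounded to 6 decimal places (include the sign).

+√(2/7) ≈ +0.534522

triangle: 3!×3!×0!/7! = 36/5040
(j±m)!: 5!×1!×0!×3!×2!×1! = 1440
prefactor² = (2J+1)×Δ×N² = 288/7
  k=0: +1/(0!×3!×1!×0!×2!×0!) = 1/12
Σ = 1/12  ⇒  CG² = 288/7×(1/12)² = 2/7
CG = +√(2/7) = +0.534522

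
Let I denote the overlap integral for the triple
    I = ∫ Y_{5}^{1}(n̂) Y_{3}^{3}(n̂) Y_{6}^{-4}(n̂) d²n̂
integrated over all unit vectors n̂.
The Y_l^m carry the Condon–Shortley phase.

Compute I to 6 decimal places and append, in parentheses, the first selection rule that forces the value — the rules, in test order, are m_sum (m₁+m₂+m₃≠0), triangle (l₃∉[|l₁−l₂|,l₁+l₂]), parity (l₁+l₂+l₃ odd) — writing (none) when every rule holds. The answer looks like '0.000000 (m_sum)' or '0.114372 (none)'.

m-sum 0 ✓  L=14 even ✓  2≤6≤8 ✓
Π(2lᵢ+1) = 11×7×13 = 1001
triangle coeff Δ(5,3,6) = 1/675675
Σ_t [0,2]: t=0:+1/8640 t=1:−1/2304 t=2:+1/8640 = -7/34560
(3j)²=7/429 [(5 3 6; 0 0 0)], sign=-1
Σ_t [2,2]: t=2:+1/69120 = 1/69120
(3j)²=4/143 [(5 3 6; 1 3 -4)], sign=+1
⇒ 4πI² = 196/429
I = (-1)√(196/429/(4π)) = -0.19067531
No selection rule forces the value: the integral is nonzero (none).

-0.190675 (none)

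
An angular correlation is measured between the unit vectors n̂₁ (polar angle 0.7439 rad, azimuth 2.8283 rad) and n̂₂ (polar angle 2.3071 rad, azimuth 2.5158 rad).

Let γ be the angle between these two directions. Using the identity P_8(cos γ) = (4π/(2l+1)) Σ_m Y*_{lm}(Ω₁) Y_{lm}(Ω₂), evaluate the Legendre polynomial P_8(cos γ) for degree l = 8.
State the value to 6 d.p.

Addition theorem: P_8(cos γ) = (4π/17) Σ_m Y*_{lm}(Ω₁) Y_{lm}(Ω₂), m = −8…8:
  term(m=-8) = -0.000855+0.000639i   from Y*(Ω₁)=-0.018343-0.013522i, Y(Ω₂)=+0.013568-0.044820i
  term(m=-7) = +0.009725-0.013718i   from Y*(Ω₁)=+0.057734+0.080486i, Y(Ω₂)=-0.055308-0.160506i
  term(m=-6) = -0.027801+0.088553i   from Y*(Ω₁)=-0.078593-0.246234i, Y(Ω₂)=-0.293676-0.206641i
  term(m=-5) = -0.001662-0.200342i   from Y*(Ω₁)=-0.001891+0.436346i, Y(Ω₂)=-0.459111+0.005799i
  term(m=-4) = +0.034107+0.102648i   from Y*(Ω₁)=+0.132809-0.403973i, Y(Ω₂)=-0.204263+0.151582i
  term(m=-3) = +0.007958+0.010840i   from Y*(Ω₁)=-0.041895+0.057349i, Y(Ω₂)=+0.057144-0.180516i
  term(m=-2) = +0.104350+0.075287i   from Y*(Ω₁)=-0.282262+0.204329i, Y(Ω₂)=-0.115883-0.350613i
  term(m=-1) = +0.005673+0.001833i   from Y*(Ω₁)=+0.237822-0.077045i, Y(Ω₂)=+0.019328+0.013969i
  term(m=+0) = +0.103211+0.000000i   from Y*(Ω₁)=+0.279554-0.000000i, Y(Ω₂)=+0.369197+0.000000i
  term(m=+1) = +0.005673-0.001833i   from Y*(Ω₁)=-0.237822-0.077045i, Y(Ω₂)=-0.019328+0.013969i
  term(m=+2) = +0.104350-0.075287i   from Y*(Ω₁)=-0.282262-0.204329i, Y(Ω₂)=-0.115883+0.350613i
  term(m=+3) = +0.007958-0.010840i   from Y*(Ω₁)=+0.041895+0.057349i, Y(Ω₂)=-0.057144-0.180516i
  term(m=+4) = +0.034107-0.102648i   from Y*(Ω₁)=+0.132809+0.403973i, Y(Ω₂)=-0.204263-0.151582i
  term(m=+5) = -0.001662+0.200342i   from Y*(Ω₁)=+0.001891+0.436346i, Y(Ω₂)=+0.459111+0.005799i
  term(m=+6) = -0.027801-0.088553i   from Y*(Ω₁)=-0.078593+0.246234i, Y(Ω₂)=-0.293676+0.206641i
  term(m=+7) = +0.009725+0.013718i   from Y*(Ω₁)=-0.057734+0.080486i, Y(Ω₂)=+0.055308-0.160506i
  term(m=+8) = -0.000855-0.000639i   from Y*(Ω₁)=-0.018343+0.013522i, Y(Ω₂)=+0.013568+0.044820i
Σ over m = +0.366201+0.000000i; ×(4π/17) → +0.270695+0.000000i. Real part: 0.270695

0.270695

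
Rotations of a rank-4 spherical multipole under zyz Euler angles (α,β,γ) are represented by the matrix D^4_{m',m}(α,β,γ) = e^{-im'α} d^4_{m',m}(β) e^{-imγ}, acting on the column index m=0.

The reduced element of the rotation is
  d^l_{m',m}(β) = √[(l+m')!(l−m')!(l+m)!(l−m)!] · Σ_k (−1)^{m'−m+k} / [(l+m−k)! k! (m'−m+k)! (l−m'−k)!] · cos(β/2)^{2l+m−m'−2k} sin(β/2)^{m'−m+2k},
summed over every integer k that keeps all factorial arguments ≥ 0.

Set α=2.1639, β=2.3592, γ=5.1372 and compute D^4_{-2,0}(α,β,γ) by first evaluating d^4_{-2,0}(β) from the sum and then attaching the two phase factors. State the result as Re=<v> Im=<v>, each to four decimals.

Re=-0.1858 Im=-0.4591

D^4_{-2,0}(2.1639,2.3592,5.1372) = e^{-i·-2·2.1639}·d^4_{-2,0}(2.3592)·e^{-i·0·5.1372}. Compute d first:
With c≡cos(β/2)=0.381295 and s≡sin(β/2)=0.924454, N=[2·720·24·24]^{1/2}=910.735966
Admissible k: 2..4 (factorial args all ≥0)
  k=2: (−1)^0·910.7360/(96)·0.3813^6·0.9245^2 = +0.024915
  k=3: (−1)^1·910.7360/(36)·0.3813^4·0.9245^4 = -0.390547
  k=4: (−1)^2·910.7360/(96)·0.3813^2·0.9245^6 = +0.860901
d^4_{-2,0}(2.3592) = +0.024915 -0.390547 +0.860901 = +0.495269
Phases: e^{-i·(-2)·2.1639}=-0.375178-0.926953i, e^{-i·(0)·5.1372}=+1.000000+0.000000i ⇒ D=-0.185814-0.459091i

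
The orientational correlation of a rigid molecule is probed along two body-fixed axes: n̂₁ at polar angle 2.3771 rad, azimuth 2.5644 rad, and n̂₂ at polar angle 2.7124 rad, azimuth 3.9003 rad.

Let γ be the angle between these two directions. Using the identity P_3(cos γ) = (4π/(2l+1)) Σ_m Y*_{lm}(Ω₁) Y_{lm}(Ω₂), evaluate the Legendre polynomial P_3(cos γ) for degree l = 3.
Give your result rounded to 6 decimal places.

Term-by-term m-sum for l=3 (normalisation 4π/7 = 1.795196):
  term(m=-3) = -0.00269 + 0.00317j   from Y*(Ω₁)=0.02215 + 0.13658j, Y(Ω₂)=0.01949 + 0.02289j
  term(m=-2) = -0.05071 - 0.02574j   from Y*(Ω₁)=-0.14294 + 0.32319j, Y(Ω₂)=-0.00859 + 0.16070j
  term(m=-1) = 0.03521 - 0.14713j   from Y*(Ω₁)=-0.30077 + 0.19585j, Y(Ω₂)=-0.30590 + 0.28999j
  term(m=+0) = -0.04100 + 0.00000j   from Y*(Ω₁)=0.10652 + 0.00000j, Y(Ω₂)=-0.38485 + 0.00000j
  term(m=+1) = 0.03521 + 0.14713j   from Y*(Ω₁)=0.30077 + 0.19585j, Y(Ω₂)=0.30590 + 0.28999j
  term(m=+2) = -0.05071 + 0.02574j   from Y*(Ω₁)=-0.14294 - 0.32319j, Y(Ω₂)=-0.00859 - 0.16070j
  term(m=+3) = -0.00269 - 0.00317j   from Y*(Ω₁)=-0.02215 + 0.13658j, Y(Ω₂)=-0.01949 + 0.02289j
Σ over m = -0.07738 - 0.00000j; ×(4π/7) → -0.13891 - 0.00000j. Real part: -0.138911

-0.138911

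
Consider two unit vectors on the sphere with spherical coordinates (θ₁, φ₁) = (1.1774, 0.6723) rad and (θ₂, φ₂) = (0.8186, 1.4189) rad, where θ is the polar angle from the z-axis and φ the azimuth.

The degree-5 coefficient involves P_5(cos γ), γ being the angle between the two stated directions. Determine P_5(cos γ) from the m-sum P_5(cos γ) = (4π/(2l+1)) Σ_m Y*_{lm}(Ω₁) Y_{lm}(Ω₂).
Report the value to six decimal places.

Term-by-term m-sum for l=5 (normalisation 4π/11 = 1.142397):
  [-5]  conj(Y_{5,-5})(Ω₁) = (-0.304442, -0.068049) ; Y_{5,-5}(Ω₂) = (0.066337, -0.069867) ; Δ = (-0.024950, 0.016756)
  [-4]  conj(Y_{5,-4})(Ω₁) = (-0.368235, 0.178966) ; Y_{5,-4}(Ω₂) = (0.234056, 0.162746) ; Δ = (-0.115314, -0.018041)
  [-3]  conj(Y_{5,-3})(Ω₁) = (-0.037921, 0.079291) ; Y_{5,-3}(Ω₂) = (-0.189752, 0.387177) ; Δ = (-0.023504, -0.029728)
  [-2]  conj(Y_{5,-2})(Ω₁) = (-0.069501, -0.301999) ; Y_{5,-2}(Ω₂) = (-0.235923, -0.073961) ; Δ = (-0.005939, 0.076389)
  [-1]  conj(Y_{5,-1})(Ω₁) = (-0.139732, -0.111228) ; Y_{5,-1}(Ω₂) = (-0.033941, 0.221725) ; Δ = (0.029405, -0.027207)
  [+0]  conj(Y_{5,0})(Ω₁) = (0.272320, -0.000000) ; Y_{5,0}(Ω₂) = (-0.315500, 0.000000) ; Δ = (-0.085917, 0.000000)
  [+1]  conj(Y_{5,1})(Ω₁) = (0.139732, -0.111228) ; Y_{5,1}(Ω₂) = (0.033941, 0.221725) ; Δ = (0.029405, 0.027207)
  [+2]  conj(Y_{5,2})(Ω₁) = (-0.069501, 0.301999) ; Y_{5,2}(Ω₂) = (-0.235923, 0.073961) ; Δ = (-0.005939, -0.076389)
  [+3]  conj(Y_{5,3})(Ω₁) = (0.037921, 0.079291) ; Y_{5,3}(Ω₂) = (0.189752, 0.387177) ; Δ = (-0.023504, 0.029728)
  [+4]  conj(Y_{5,4})(Ω₁) = (-0.368235, -0.178966) ; Y_{5,4}(Ω₂) = (0.234056, -0.162746) ; Δ = (-0.115314, 0.018041)
  [+5]  conj(Y_{5,5})(Ω₁) = (0.304442, -0.068049) ; Y_{5,5}(Ω₂) = (-0.066337, -0.069867) ; Δ = (-0.024950, -0.016756)
Accumulated sum (-0.366522, 0.000000); after 4π/(2l+1) scaling, (-0.418714, 0.000000) ⇒ P_5 = -0.418714

-0.418714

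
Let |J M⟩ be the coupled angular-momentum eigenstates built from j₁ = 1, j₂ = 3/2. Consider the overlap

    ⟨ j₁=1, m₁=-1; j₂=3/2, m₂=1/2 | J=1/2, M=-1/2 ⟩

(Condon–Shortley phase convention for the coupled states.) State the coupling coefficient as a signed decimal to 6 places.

j₁+j₂−J=2  J+j₁−j₂=0  J−j₁+j₂=1  j₁+j₂+J+1=4
(j₁±m₁, j₂±m₂, J±M) = (0,2,2,1,0,1)
P² = 2/3
sum k=2..2:
  [2] +1/2 = 1/2
S = 1/2
C² = P²·S² = 1/6 ; C = +0.408248

+√(1/6) ≈ +0.408248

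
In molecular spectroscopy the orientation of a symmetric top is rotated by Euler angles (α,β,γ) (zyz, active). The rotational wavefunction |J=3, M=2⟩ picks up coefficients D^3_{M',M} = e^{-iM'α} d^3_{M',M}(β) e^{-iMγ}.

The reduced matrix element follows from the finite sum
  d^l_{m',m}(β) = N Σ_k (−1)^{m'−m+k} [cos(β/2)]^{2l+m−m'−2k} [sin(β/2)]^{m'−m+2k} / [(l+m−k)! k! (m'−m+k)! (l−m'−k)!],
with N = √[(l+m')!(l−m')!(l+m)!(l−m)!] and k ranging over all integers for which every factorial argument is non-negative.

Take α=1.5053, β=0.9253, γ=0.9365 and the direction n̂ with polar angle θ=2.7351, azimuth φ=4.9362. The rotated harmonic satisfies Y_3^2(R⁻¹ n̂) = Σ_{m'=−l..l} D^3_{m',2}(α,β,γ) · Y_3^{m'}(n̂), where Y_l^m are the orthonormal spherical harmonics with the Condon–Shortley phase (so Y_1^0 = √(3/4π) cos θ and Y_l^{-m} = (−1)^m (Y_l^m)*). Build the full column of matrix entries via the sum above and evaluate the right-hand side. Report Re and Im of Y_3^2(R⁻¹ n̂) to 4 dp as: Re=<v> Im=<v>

Re=0.1584 Im=0.1731

Need the full column D^3_{m',2} for m'=−3..3 at α=1.5053, β=0.9253, γ=0.9365.
cos(β/2)=0.894873, sin(β/2)=0.446321
d^3_{-3,2}: single k=5 term ⇒ +0.038822;  D = -0.034094+0.018568i
d^3_{-2,2}: k∈[4..5] ⇒ +0.158885 -0.007905 = +0.150980;  D = +0.063378+0.137034i
d^3_{-1,2}: k∈[3..4] ⇒ +0.402955 -0.050119 = +0.352836;  D = +0.329251-0.126834i
d^3_{0,2}: k∈[2..3] ⇒ +0.699682 -0.174050 = +0.525633;  D = -0.156441-0.501813i
d^3_{1,2}: k∈[1..2] ⇒ +0.809942 -0.402955 = +0.406988;  D = -0.395639+0.095440i
d^3_{2,2}: k∈[0..1] ⇒ +0.513533 -0.638720 = -0.125187;  D = -0.021329-0.123357i
d^3_{3,2}: single k=0 term ⇒ -0.627379;  D = -0.623876+0.066200i
Y_3^{m'}(θ=2.7351,φ=4.9362) and Σ D·Y over m':
  (-0.0341+0.0186i)·(-0.0160-0.0202i)  (+0.0634+0.1370i)·(+0.1323-0.0635i)  (+0.3293-0.1268i)·(+0.0913+0.4010i)  (-0.1564-0.5018i)·(-0.4176+0.0000i)  (-0.3956+0.0954i)·(-0.0913+0.4010i)  (-0.0213-0.1234i)·(+0.1323+0.0635i)  (-0.6239+0.0662i)·(+0.0160-0.0202i)
Y_3^2(R⁻¹ n̂) = +0.158435+0.173129i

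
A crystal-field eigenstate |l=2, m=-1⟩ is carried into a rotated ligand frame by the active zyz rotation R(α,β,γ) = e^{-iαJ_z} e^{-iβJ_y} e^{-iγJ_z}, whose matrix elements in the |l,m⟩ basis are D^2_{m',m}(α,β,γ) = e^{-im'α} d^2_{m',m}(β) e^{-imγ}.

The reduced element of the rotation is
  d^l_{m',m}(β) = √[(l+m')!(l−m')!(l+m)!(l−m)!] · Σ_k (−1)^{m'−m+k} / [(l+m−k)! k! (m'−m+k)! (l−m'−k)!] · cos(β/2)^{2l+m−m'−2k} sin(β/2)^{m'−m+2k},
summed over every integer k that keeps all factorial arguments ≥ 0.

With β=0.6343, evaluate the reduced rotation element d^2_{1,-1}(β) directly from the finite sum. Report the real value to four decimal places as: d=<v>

d^2_{1,-1}(β=0.6343) via the finite sum:
c=cos(0.634300/2)=0.950128, s=sin(0.634300/2)=0.311860; N=√[6·1·1·6]=6.000000
k: max(0,(-1)−(1))=0 … min(2+(-1),2−(1))=1
  k=0: (−1)^2·6.0000/(2)·0.9501^2·0.3119^2 = +0.263393
  k=1: (−1)^3·6.0000/(6)·0.9501^0·0.3119^4 = -0.009459
d^2_{1,-1}(0.6343) = +0.263393 -0.009459 = +0.253935

d=0.2539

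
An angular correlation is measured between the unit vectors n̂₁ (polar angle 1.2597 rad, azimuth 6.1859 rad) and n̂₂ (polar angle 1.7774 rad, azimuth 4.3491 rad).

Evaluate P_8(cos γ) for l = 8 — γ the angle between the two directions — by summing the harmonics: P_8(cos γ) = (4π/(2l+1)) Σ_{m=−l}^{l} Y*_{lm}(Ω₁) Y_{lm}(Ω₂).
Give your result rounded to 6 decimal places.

-0.248879

Expand P_8 via completeness: Σ_{m} conj(Y_{8,m}) at Ω₁ times Y_{8,m} at Ω₂ —
  m=-8: Y*=+0.247635-0.244136i  Y=-0.422037+0.101171i  product -0.079812+0.128088i
  m=-7: Y*=+0.347488-0.281574i  Y=-0.205016-0.300593i  product -0.155880-0.046725i
  m=-6: Y*=+0.094808-0.062619i  Y=-0.069794+0.100086i  product -0.000350+0.013859i
  m=-5: Y*=-0.274351+0.145079i  Y=-0.344211-0.086298i  product +0.106955-0.026262i
  m=-4: Y*=-0.222514+0.091242i  Y=+0.000765+0.006472i  product -0.000761-0.001370i
  m=-3: Y*=+0.200214-0.060151i  Y=-0.294137+0.153479i  product -0.049658+0.048421i
  m=-2: Y*=+0.273683-0.053933i  Y=-0.033743-0.029990i  product -0.010852-0.006388i
  m=-1: Y*=-0.159356+0.015552i  Y=-0.112870+0.296899i  product +0.013369-0.049068i
  m=+0: Y*=-0.287180-0.000000i  Y=-0.060204+0.000000i  product +0.017289+0.000000i
  m=+1: Y*=+0.159356+0.015552i  Y=+0.112870+0.296899i  product +0.013369+0.049068i
  m=+2: Y*=+0.273683+0.053933i  Y=-0.033743+0.029990i  product -0.010852+0.006388i
  m=+3: Y*=-0.200214-0.060151i  Y=+0.294137+0.153479i  product -0.049658-0.048421i
  m=+4: Y*=-0.222514-0.091242i  Y=+0.000765-0.006472i  product -0.000761+0.001370i
  m=+5: Y*=+0.274351+0.145079i  Y=+0.344211-0.086298i  product +0.106955+0.026262i
  m=+6: Y*=+0.094808+0.062619i  Y=-0.069794-0.100086i  product -0.000350-0.013859i
  m=+7: Y*=-0.347488-0.281574i  Y=+0.205016-0.300593i  product -0.155880+0.046725i
  m=+8: Y*=+0.247635+0.244136i  Y=-0.422037-0.101171i  product -0.079812-0.128088i
Σ over m = -0.336688-0.000000i; ×(4π/17) → -0.248879-0.000000i. Real part: -0.248879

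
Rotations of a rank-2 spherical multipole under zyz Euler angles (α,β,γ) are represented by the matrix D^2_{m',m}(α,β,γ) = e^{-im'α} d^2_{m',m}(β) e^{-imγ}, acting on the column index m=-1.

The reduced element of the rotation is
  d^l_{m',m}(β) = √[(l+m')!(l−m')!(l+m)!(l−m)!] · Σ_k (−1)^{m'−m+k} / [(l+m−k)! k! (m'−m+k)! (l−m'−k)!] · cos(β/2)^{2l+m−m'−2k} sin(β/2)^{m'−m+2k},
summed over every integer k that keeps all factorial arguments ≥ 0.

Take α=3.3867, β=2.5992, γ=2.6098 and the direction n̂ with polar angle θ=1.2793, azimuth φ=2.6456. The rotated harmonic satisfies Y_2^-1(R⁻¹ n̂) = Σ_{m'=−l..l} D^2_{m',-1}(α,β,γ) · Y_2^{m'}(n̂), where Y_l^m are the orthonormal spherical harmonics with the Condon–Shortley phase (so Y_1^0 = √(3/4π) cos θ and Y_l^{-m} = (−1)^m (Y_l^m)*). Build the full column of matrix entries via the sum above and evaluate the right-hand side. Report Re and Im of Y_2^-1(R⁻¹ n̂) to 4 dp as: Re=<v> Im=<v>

Re=0.0295 Im=-0.0861

Need the full column D^2_{m',-1} for m'=−2..2 at α=3.3867, β=2.5992, γ=2.6098.
cos(β/2)=0.267884, sin(β/2)=0.963451
d^2_{-2,-1}: single k=1 term ⇒ +0.037043;  D = -0.037011+0.001540i
d^2_{-1,-1}: k∈[0..1] ⇒ +0.005150 -0.199837 = -0.194687;  D = -0.186741+0.055052i
d^2_{0,-1}: k∈[0..1] ⇒ -0.045368 +0.586829 = +0.541462;  D = -0.466685+0.274564i
d^2_{1,-1}: k∈[0..1] ⇒ +0.199837 -0.861626 = -0.661789;  D = -0.471916+0.463962i
d^2_{2,-1}: single k=0 term ⇒ -0.479144;  D = +0.249948-0.408785i
Y_2^{m'}(θ=1.2793,φ=2.6456) and Σ D·Y over m':
  (-0.0370+0.0015i)·(+0.1939+0.2966i)  (-0.1867+0.0551i)·(-0.1870-0.1012i)  (-0.4667+0.2746i)·(-0.2372+0.0000i)  (-0.4719+0.4640i)·(+0.1870-0.1012i)  (+0.2499-0.4088i)·(+0.1939-0.2966i)
Y_2^-1(R⁻¹ n̂) = +0.029465-0.086075i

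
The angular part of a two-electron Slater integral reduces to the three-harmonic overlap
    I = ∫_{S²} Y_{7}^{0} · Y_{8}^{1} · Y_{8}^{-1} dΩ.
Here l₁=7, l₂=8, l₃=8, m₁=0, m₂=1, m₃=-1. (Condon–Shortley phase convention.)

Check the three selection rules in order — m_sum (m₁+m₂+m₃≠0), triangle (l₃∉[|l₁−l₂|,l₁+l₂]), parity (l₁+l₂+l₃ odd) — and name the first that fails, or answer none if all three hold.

Σmᵢ = 0  ✓
l₃∈[|l₁−l₂|,l₁+l₂]=[1,15], have l₃=8  ✓
Σlᵢ = 23 ⇒ odd  ✗

parity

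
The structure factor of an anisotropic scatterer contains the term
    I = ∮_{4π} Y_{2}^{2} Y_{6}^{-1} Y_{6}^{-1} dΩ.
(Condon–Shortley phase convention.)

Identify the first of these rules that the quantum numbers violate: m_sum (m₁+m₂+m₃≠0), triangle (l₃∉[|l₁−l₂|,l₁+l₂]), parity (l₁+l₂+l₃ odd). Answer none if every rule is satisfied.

azimuthal sum: 2 − 1 − 1 = 0  ✓
4 ≤ 6 ≤ 8 (triangle on l)  ✓
L = 2 + 6 + 6 = 14 (even)  ✓

none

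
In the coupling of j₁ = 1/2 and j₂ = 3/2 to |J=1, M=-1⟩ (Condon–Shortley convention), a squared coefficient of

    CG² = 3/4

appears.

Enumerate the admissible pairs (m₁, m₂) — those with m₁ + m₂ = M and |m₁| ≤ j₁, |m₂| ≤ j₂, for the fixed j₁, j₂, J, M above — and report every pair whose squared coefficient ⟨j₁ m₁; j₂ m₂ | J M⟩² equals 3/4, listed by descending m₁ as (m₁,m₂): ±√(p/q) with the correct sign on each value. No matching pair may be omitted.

Admissible pairs with m₁+m₂ = M = -1: (-1/2,-1/2), (1/2,-3/2)
  (m₁,m₂)=(1/2,-3/2): CG² = 3/4, CG = +√(3/4)   ← matches the target
  (m₁,m₂)=(-1/2,-1/2): CG² = 1/4, CG = −√(1/4)
Pairs with CG² = 3/4: (1/2,-3/2): +√(3/4)

(1/2,-3/2): +√(3/4)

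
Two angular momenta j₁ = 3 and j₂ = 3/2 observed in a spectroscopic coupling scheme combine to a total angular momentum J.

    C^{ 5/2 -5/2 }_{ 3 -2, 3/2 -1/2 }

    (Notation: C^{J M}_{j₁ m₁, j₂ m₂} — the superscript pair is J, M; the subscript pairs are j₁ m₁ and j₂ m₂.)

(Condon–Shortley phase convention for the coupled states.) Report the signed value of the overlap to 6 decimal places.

√[6·2!4!1!/8! · 1!5!1!2!0!5!] = √(1440/7)
  +(−1)^1/∏(1,1,4,0,0,1)! = -1/24  (running -1/24)
⟨..|..⟩ = √(1440/7)·(-1/24) = -0.597614

-0.597614  (= −√(5/14))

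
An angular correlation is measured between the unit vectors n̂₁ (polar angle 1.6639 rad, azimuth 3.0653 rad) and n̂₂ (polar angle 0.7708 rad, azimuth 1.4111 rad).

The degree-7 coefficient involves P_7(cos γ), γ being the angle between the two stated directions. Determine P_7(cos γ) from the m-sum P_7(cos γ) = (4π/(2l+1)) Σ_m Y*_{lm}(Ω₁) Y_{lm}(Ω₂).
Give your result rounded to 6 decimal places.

0.235609

Addition theorem: P_7(cos γ) = (4π/15) Σ_m Y*_{lm}(Ω₁) Y_{lm}(Ω₂), m = −7…7:
  m=-7: Y*=-0.417530+0.246914i  Y=-0.035827+0.017436i  product +0.010654-0.016126i
  m=-6: Y*=-0.152024+0.074896i  Y=-0.088265-0.125586i  product +0.022824+0.012481i
  m=-5: Y*=+0.295799-0.118648i  Y=+0.245486-0.239145i  product +0.044240-0.099865i
  m=-4: Y*=+0.184675-0.058175i  Y=+0.367423+0.272870i  product +0.083728+0.029018i
  m=-3: Y*=-0.259528+0.060460i  Y=-0.119080+0.229240i  product +0.017045-0.066694i
  m=-2: Y*=-0.200390+0.030816i  Y=+0.193340+0.063941i  product -0.040714-0.006855i
  m=-1: Y*=+0.245397-0.018758i  Y=-0.057677+0.358088i  product -0.007436+0.088956i
  m=+0: Y*=+0.205234-0.000000i  Y=+0.100160+0.000000i  product +0.020556+0.000000i
  m=+1: Y*=-0.245397-0.018758i  Y=+0.057677+0.358088i  product -0.007436-0.088956i
  m=+2: Y*=-0.200390-0.030816i  Y=+0.193340-0.063941i  product -0.040714+0.006855i
  m=+3: Y*=+0.259528+0.060460i  Y=+0.119080+0.229240i  product +0.017045+0.066694i
  m=+4: Y*=+0.184675+0.058175i  Y=+0.367423-0.272870i  product +0.083728-0.029018i
  m=+5: Y*=-0.295799-0.118648i  Y=-0.245486-0.239145i  product +0.044240+0.099865i
  m=+6: Y*=-0.152024-0.074896i  Y=-0.088265+0.125586i  product +0.022824-0.012481i
  m=+7: Y*=+0.417530+0.246914i  Y=+0.035827+0.017436i  product +0.010654+0.016126i
Accumulated sum +0.281238-0.000000i; after 4π/(2l+1) scaling, +0.235609-0.000000i ⇒ P_7 = 0.235609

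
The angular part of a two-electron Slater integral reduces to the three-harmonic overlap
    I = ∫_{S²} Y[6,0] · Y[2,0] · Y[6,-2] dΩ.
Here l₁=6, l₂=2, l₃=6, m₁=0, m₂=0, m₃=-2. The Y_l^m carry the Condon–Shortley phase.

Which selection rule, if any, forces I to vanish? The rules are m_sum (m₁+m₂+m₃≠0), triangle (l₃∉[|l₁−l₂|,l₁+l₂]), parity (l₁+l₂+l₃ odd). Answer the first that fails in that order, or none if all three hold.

azimuthal sum: 0 + 0 − 2 = -2  ✗
4 ≤ 6 ≤ 8 (triangle on l)
L = 6 + 2 + 6 = 14 (even)

m_sum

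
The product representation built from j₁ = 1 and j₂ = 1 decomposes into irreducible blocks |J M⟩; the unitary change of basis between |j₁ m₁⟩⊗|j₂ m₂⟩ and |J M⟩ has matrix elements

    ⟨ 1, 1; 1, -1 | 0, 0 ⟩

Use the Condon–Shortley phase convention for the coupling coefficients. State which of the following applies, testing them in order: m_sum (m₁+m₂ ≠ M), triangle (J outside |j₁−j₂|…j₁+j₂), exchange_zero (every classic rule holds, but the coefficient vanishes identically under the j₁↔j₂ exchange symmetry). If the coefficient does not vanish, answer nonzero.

nonzero

m-sum: m₁+m₂ = 1+(-1) = 0, M = 0  ✓
triangle: |j₁−j₂| = 0 ≤ J = 0 ≤ j₁+j₂ = 2  ✓
exchange: j₁≠j₂ or m₁≠m₂ — the exchange symmetry imposes no constraint here
value check: CG = +√(1/3) = +0.577350 ≠ 0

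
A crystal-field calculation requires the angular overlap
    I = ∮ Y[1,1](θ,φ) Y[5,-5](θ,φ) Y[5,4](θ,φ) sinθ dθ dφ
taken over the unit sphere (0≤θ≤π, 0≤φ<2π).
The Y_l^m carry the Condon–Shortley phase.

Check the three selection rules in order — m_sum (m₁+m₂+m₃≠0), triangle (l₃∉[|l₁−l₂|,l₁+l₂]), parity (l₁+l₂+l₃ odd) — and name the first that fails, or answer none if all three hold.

parity

m₁+m₂+m₃ = 1 − 5 + 4 = 0  ✓
triangle: |1−5|=4 ≤ l₃=5 ≤ 1+5=6  ✓
parity: l₁+l₂+l₃ = 11 is odd  ✗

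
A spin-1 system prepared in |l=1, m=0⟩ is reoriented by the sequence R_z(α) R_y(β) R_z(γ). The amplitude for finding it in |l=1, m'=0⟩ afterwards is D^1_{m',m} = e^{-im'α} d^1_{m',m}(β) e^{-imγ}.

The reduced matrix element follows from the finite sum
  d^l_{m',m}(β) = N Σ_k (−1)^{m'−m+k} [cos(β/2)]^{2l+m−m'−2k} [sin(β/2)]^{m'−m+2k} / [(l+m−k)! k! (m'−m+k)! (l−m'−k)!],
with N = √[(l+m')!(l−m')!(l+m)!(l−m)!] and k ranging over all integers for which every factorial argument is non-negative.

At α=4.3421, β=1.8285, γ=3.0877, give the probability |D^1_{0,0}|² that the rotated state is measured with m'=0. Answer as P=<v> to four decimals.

P=0.0650

D^1_{0,0}(4.3421,1.8285,3.0877) = e^{-i·0·4.3421}·d^1_{0,0}(1.8285)·e^{-i·0·3.0877}. Compute d first:
With c≡cos(β/2)=0.610385 and s≡sin(β/2)=0.792105, N=[1·1·1·1]^{1/2}=1.000000
The bounds max(0,m−m')=0 and min(l+m,l−m')=1 give 2 terms
  k=0: (−1)^0·1.0000/(1)·0.6104^2·0.7921^0 = +0.372570
  k=1: (−1)^1·1.0000/(1)·0.6104^0·0.7921^2 = -0.627430
d^1_{0,0}(1.8285) = +0.372570 -0.627430 = -0.254861
|D^1_{0,0}|² = |d^1_{0,0}(β)|² = (-0.254861)² = 0.064954 (the z-rotation phases have unit modulus)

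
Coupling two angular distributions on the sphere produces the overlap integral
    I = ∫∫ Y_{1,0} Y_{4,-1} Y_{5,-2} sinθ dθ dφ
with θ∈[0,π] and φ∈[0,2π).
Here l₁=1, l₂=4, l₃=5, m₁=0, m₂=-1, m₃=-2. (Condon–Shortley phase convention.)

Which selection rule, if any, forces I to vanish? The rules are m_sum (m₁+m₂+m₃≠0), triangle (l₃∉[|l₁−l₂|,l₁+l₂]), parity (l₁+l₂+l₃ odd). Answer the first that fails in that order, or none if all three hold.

m_sum

Σmᵢ = -3  ✗
l₃∈[|l₁−l₂|,l₁+l₂]=[3,5], have l₃=5
Σlᵢ = 10 ⇒ even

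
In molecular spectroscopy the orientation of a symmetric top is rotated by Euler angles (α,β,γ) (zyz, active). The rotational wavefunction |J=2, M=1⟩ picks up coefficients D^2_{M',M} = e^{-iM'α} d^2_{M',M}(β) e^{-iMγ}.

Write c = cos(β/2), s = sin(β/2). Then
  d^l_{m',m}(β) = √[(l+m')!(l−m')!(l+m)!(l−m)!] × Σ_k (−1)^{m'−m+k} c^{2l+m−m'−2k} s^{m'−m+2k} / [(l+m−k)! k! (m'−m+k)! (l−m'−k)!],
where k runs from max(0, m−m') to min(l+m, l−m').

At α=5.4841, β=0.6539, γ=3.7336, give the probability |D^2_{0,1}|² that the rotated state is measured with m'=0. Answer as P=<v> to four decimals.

First d^2_{0,1}(β=0.6539), then the phase factors e^{-i(0)α} and e^{-i(1)γ}:
Half-angle: c=0.947026, s=0.321156. N=√(2·2·6·1)=4.898979
k: max(0,(1)−(0))=1 … min(2+(1),2−(0))=2
  k=1: (−1)^0·4.8990/(2)·0.9470^3·0.3212^1 = +0.668156
  k=2: (−1)^1·4.8990/(2)·0.9470^1·0.3212^3 = -0.076840
d^2_{0,1}(0.6539) = +0.668156 -0.076840 = +0.591316
|D^2_{0,1}|² = |d^2_{0,1}(β)|² = (+0.591316)² = 0.349655 (the z-rotation phases have unit modulus)

P=0.3497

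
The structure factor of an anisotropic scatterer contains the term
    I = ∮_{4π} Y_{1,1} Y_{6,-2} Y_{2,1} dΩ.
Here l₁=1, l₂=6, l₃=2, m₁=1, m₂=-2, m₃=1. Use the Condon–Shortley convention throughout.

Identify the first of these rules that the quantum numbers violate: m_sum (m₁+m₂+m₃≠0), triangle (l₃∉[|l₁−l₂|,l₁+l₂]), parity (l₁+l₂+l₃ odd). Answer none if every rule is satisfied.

triangle

m₁+m₂+m₃ = 1 − 2 + 1 = 0  ✓
triangle: need |l₁−l₂| ≤ l₃ ≤ l₁+l₂ = [5,7]; l₃=2 is outside  ✗
parity: l₁+l₂+l₃ = 9 is odd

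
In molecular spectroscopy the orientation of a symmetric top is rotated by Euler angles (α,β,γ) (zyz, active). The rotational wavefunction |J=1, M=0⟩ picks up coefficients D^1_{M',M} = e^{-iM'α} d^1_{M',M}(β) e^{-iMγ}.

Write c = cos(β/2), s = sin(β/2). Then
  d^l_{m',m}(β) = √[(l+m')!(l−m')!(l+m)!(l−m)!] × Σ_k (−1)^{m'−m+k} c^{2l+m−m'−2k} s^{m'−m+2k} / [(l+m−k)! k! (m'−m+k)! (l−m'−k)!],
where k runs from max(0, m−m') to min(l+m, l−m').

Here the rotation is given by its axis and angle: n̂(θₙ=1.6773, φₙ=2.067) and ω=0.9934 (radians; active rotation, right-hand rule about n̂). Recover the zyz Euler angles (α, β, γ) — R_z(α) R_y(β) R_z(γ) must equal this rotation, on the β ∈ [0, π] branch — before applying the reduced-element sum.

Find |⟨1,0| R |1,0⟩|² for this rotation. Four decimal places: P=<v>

P=0.3036

Axis–angle → zyz. n̂ = (sinθₙcosφₙ, sinθₙsinφₙ, cosθₙ) = (-0.473393, +0.874413, -0.106302), ω = 0.9934.
R = I cosω + sinω [n̂]ₓ + (1−cosω) n̂n̂ᵀ gives
  R = [+0.647621, -0.098924, +0.755514; -0.277063, +0.893091, +0.354435; -0.709805, -0.438864, +0.550976]
β = atan2(√(R₁₃²+R₂₃²), R₃₃) = 0.987263; α = atan2(R₂₃, R₁₃) mod 2π = 0.438649; γ = atan2(R₃₂, −R₃₁) mod 2π = 5.729427
Split into d^1_{0,0}(β=0.9873) × two z-phases.
With c≡cos(β/2)=0.880618 and s≡sin(β/2)=0.473827, N=[1·1·1·1]^{1/2}=1.000000
k∈{0,1} keeps every argument non-negative
  k=0: (−1)^0·1.0000/(1)·0.8806^2·0.4738^0 = +0.775488
  k=1: (−1)^1·1.0000/(1)·0.8806^0·0.4738^2 = -0.224512
d^1_{0,0}(0.9873) = +0.775488 -0.224512 = +0.550976
|D^1_{0,0}|² = |d^1_{0,0}(β)|² = (+0.550976)² = 0.303575 (the z-rotation phases have unit modulus)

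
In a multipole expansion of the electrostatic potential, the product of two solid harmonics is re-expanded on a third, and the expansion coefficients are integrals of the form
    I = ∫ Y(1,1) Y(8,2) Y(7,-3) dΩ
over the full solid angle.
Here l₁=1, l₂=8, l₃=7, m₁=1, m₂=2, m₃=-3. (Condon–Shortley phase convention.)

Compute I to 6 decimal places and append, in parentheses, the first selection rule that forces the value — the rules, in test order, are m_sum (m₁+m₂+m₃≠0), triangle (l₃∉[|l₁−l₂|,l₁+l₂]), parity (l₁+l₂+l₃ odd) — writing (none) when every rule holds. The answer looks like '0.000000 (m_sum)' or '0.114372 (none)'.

0.118504 (none)

Rules hold: Σm=0, L=16 even, 7≤7≤9.
N = 3·17·15 = 765
Δ = 2!·0!·14!/17! = 1/2040
Racah Σ t=1..1: t=1:−1/25401600 = -1/25401600
⇒ 3j(1 8 7; 0 0 0)² = 8/255, sgn +1
Racah Σ t=0..0: t=0:+1/174182400 = 1/174182400
⇒ 3j(1 8 7; 1 2 -3)² = 1/136, sgn +1
4πI² = N·(3j₀)²·(3jₘ)² = 3/17
I = +1·√(0.176471/4π) = 0.11850352
No selection rule forces the value: the integral is nonzero (none).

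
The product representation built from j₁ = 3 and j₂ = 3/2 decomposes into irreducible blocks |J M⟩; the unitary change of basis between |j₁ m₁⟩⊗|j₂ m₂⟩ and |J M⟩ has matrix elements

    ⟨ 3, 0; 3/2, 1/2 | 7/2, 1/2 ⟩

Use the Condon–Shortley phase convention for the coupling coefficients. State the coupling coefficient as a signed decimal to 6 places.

triangle: 1!×5!×2!/9! = 240/362880
(j±m)!: 3!×3!×2!×1!×4!×3! = 10368
prefactor² = (2J+1)×Δ×N² = 384/7
  k=0: +1/(0!×1!×3!×2!×2!×0!) = 1/24
  k=1: −1/(1!×0!×2!×1!×3!×1!) = -1/12
Σ = -1/24  ⇒  CG² = 384/7×(-1/24)² = 2/21
CG = −√(2/21) = -0.308607

−√(2/21) = -0.308607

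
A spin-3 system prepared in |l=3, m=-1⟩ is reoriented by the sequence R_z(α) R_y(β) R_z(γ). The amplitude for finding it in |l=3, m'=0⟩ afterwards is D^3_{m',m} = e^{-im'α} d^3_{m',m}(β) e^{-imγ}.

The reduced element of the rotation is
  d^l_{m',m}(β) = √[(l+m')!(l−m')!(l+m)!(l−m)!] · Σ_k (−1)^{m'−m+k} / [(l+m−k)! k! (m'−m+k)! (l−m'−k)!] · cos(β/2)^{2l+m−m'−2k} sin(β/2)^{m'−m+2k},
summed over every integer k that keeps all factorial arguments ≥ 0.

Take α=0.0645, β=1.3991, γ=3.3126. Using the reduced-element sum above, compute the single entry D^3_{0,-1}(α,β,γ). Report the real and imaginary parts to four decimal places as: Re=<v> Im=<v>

First d^3_{0,-1}(β=1.3991), then the phase factors e^{-i(0)α} and e^{-i(-1)γ}:
With c≡cos(β/2)=0.765132 and s≡sin(β/2)=0.643873, N=[6·6·2·24]^{1/2}=41.569219
k: max(0,(-1)−(0))=0 … min(3+(-1),3−(0))=2
  k=0: (−1)^1·41.5692/(12)·0.7651^5·0.6439^1 = -0.584888
  k=1: (−1)^2·41.5692/(4)·0.7651^3·0.6439^3 = +1.242575
  k=2: (−1)^3·41.5692/(12)·0.7651^1·0.6439^5 = -0.293312
d^3_{0,-1}(1.3991) = -0.584888 +1.242575 -0.293312 = +0.364375
Attach z-rotation phases: D = e^{-i(0)(0.0645)}·(+0.364375)·e^{-i(-1)(3.3126)} = -0.359060-0.062007i

Re=-0.3591 Im=-0.0620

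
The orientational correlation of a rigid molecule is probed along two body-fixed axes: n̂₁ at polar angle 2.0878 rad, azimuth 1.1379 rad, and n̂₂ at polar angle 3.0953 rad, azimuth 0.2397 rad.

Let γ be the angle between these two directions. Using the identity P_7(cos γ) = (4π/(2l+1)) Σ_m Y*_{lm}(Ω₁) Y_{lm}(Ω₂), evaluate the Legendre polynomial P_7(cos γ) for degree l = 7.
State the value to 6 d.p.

Addition theorem: P_7(cos γ) = (4π/15) Σ_m Y*_{lm}(Ω₁) Y_{lm}(Ω₂), m = −7…7:
  term(m=-7) = +0.000000+0.000000i   from Y*(Ω₁)=-0.020839+0.186428i, Y(Ω₂)=-0.000000-0.000000i
  term(m=-6) = +0.000000-0.000000i   from Y*(Ω₁)=-0.341434-0.206627i, Y(Ω₂)=-0.000000+0.000000i
  term(m=-5) = -0.000000-0.000000i   from Y*(Ω₁)=+0.328549-0.221740i, Y(Ω₂)=+0.000000-0.000001i
  term(m=-4) = -0.000001-0.000001i   from Y*(Ω₁)=+0.005838+0.035994i, Y(Ω₂)=-0.000019+0.000027i
  term(m=-3) = +0.000262-0.000126i   from Y*(Ω₁)=+0.321258+0.089640i, Y(Ω₂)=+0.000656-0.000574i
  term(m=-2) = +0.000696-0.003031i   from Y*(Ω₁)=-0.126447+0.148607i, Y(Ω₂)=-0.014143+0.007352i
  term(m=-1) = +0.030266+0.037999i   from Y*(Ω₁)=+0.109300+0.236514i, Y(Ω₂)=+0.181120-0.044265i
  term(m=+0) = +0.245075+0.000000i   from Y*(Ω₁)=-0.231200-0.000000i, Y(Ω₂)=-1.060012+0.000000i
  term(m=+1) = +0.030266-0.037999i   from Y*(Ω₁)=-0.109300+0.236514i, Y(Ω₂)=-0.181120-0.044265i
  term(m=+2) = +0.000696+0.003031i   from Y*(Ω₁)=-0.126447-0.148607i, Y(Ω₂)=-0.014143-0.007352i
  term(m=+3) = +0.000262+0.000126i   from Y*(Ω₁)=-0.321258+0.089640i, Y(Ω₂)=-0.000656-0.000574i
  term(m=+4) = -0.000001+0.000001i   from Y*(Ω₁)=+0.005838-0.035994i, Y(Ω₂)=-0.000019-0.000027i
  term(m=+5) = -0.000000+0.000000i   from Y*(Ω₁)=-0.328549-0.221740i, Y(Ω₂)=-0.000000-0.000001i
  term(m=+6) = +0.000000+0.000000i   from Y*(Ω₁)=-0.341434+0.206627i, Y(Ω₂)=-0.000000-0.000000i
  term(m=+7) = +0.000000-0.000000i   from Y*(Ω₁)=+0.020839+0.186428i, Y(Ω₂)=+0.000000-0.000000i
Accumulated sum +0.307520+0.000000i; after 4π/(2l+1) scaling, +0.257627+0.000000i ⇒ P_7 = 0.257627

0.257627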